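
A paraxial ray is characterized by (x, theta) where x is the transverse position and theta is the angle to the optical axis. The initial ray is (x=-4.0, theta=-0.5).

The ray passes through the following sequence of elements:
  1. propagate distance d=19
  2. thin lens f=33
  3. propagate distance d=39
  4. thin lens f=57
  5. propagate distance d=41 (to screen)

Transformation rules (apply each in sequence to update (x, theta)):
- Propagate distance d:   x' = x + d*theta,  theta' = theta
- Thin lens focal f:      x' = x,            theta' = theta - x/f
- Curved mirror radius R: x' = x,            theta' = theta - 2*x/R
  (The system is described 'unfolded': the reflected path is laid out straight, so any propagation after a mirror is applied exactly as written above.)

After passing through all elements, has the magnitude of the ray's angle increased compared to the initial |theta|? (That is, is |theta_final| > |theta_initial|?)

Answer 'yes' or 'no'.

Initial: x=-4.0000 theta=-0.5000
After 1 (propagate distance d=19): x=-13.5000 theta=-0.5000
After 2 (thin lens f=33): x=-13.5000 theta=-1/11 (≈-0.0909)
After 3 (propagate distance d=39): x=-375/22 (≈-17.0455) theta=-1/11 (≈-0.0909)
After 4 (thin lens f=57): x=-375/22 (≈-17.0455) theta=87/418 (≈0.2081)
After 5 (propagate distance d=41 (to screen)): x=-1779/209 (≈-8.5120) theta=87/418 (≈0.2081)
|theta_initial|=0.5000 |theta_final|=87/418 (≈0.2081) -> not increased

Answer: no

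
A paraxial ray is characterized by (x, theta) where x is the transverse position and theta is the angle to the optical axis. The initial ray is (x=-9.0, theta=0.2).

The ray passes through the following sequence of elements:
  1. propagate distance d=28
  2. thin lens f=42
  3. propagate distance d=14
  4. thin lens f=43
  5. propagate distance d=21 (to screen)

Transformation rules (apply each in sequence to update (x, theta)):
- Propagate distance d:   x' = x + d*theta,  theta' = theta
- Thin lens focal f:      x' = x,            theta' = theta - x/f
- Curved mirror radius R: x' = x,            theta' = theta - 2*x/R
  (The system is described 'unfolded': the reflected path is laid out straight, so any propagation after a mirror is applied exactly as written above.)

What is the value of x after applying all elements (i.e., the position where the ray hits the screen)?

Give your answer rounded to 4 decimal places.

Answer: 6.1729

Derivation:
Initial: x=-9.0000 theta=0.2000
After 1 (propagate distance d=28): x=-3.4000 theta=0.2000
After 2 (thin lens f=42): x=-3.4000 theta=59/210 (≈0.2810)
After 3 (propagate distance d=14): x=8/15 (≈0.5333) theta=59/210 (≈0.2810)
After 4 (thin lens f=43): x=8/15 (≈0.5333) theta=485/1806 (≈0.2685)
After 5 (propagate distance d=21 (to screen)): x=7963/1290 (≈6.1729) theta=485/1806 (≈0.2685)
Rounded to 4 decimal places: x = 6.1729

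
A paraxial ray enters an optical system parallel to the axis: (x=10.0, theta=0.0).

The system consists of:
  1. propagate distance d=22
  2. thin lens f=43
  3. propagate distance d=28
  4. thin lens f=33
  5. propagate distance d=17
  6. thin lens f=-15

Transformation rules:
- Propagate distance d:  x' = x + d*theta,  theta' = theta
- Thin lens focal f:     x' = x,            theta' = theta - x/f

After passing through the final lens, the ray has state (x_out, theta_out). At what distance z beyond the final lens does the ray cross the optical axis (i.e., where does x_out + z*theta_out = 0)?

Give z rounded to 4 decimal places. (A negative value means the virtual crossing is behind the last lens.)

Initial: x=10.0000 theta=0.0000
After 1 (propagate distance d=22): x=10.0000 theta=0.0000
After 2 (thin lens f=43): x=10.0000 theta=-10/43 (≈-0.2326)
After 3 (propagate distance d=28): x=150/43 (≈3.4884) theta=-10/43 (≈-0.2326)
After 4 (thin lens f=33): x=150/43 (≈3.4884) theta=-160/473 (≈-0.3383)
After 5 (propagate distance d=17): x=-1070/473 (≈-2.2622) theta=-160/473 (≈-0.3383)
After 6 (thin lens f=-15): x=-1070/473 (≈-2.2622) theta=-694/1419 (≈-0.4891)
z_focus = -x_out/theta_out = -(-1070/473)/(-694/1419) = -1605/347 ≈ -4.6254
Rounded to 4 decimal places: z = -4.6254

Answer: -4.6254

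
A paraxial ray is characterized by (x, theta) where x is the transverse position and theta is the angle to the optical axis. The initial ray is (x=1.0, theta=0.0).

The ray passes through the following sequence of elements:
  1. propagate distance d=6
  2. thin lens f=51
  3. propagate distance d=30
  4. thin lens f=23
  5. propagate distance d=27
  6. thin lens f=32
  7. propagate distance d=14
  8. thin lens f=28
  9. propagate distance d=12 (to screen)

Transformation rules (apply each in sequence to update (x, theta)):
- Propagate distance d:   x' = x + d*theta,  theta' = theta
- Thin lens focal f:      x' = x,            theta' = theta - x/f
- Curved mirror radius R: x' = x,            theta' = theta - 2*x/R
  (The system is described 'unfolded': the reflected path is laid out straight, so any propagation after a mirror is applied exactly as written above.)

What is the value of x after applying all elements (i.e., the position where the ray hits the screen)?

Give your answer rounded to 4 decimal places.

Initial: x=1.0000 theta=0.0000
After 1 (propagate distance d=6): x=1.0000 theta=0.0000
After 2 (thin lens f=51): x=1.0000 theta=-1/51 (≈-0.0196)
After 3 (propagate distance d=30): x=7/17 (≈0.4118) theta=-1/51 (≈-0.0196)
After 4 (thin lens f=23): x=7/17 (≈0.4118) theta=-44/1173 (≈-0.0375)
After 5 (propagate distance d=27): x=-235/391 (≈-0.6010) theta=-44/1173 (≈-0.0375)
After 6 (thin lens f=32): x=-235/391 (≈-0.6010) theta=-703/37536 (≈-0.0187)
After 7 (propagate distance d=14): x=-953/1104 (≈-0.8632) theta=-703/37536 (≈-0.0187)
After 8 (thin lens f=28): x=-953/1104 (≈-0.8632) theta=6359/525504 (≈0.0121)
After 9 (propagate distance d=12 (to screen)): x=-47165/65688 (≈-0.7180) theta=6359/525504 (≈0.0121)
Rounded to 4 decimal places: x = -0.7180

Answer: -0.7180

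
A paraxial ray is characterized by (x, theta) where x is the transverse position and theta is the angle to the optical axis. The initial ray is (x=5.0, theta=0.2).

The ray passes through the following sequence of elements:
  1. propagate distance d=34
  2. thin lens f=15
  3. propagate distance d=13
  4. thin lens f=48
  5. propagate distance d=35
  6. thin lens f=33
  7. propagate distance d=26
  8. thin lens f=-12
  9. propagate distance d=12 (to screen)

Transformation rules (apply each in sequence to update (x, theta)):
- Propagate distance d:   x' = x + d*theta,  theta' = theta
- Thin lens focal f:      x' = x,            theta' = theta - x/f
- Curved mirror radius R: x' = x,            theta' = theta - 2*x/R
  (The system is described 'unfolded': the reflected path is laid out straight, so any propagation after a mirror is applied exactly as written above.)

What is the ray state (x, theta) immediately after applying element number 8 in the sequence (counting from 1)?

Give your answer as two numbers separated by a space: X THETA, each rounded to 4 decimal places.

Answer: -21.6297 -1.8881

Derivation:
Initial: x=5.0000 theta=0.2000
After 1 (propagate distance d=34): x=11.8000 theta=0.2000
After 2 (thin lens f=15): x=11.8000 theta=-44/75 (≈-0.5867)
After 3 (propagate distance d=13): x=313/75 (≈4.1733) theta=-44/75 (≈-0.5867)
After 4 (thin lens f=48): x=313/75 (≈4.1733) theta=-97/144 (≈-0.6736)
After 5 (propagate distance d=35): x=-69851/3600 (≈-19.4031) theta=-97/144 (≈-0.6736)
After 6 (thin lens f=33): x=-69851/3600 (≈-19.4031) theta=-5087/59400 (≈-0.0856)
After 7 (propagate distance d=26): x=-2569607/118800 (≈-21.6297) theta=-5087/59400 (≈-0.0856)
After 8 (thin lens f=-12): x=-2569607/118800 (≈-21.6297) theta=-538339/285120 (≈-1.8881)
Rounded to 4 decimal places: x = -21.6297, theta = -1.8881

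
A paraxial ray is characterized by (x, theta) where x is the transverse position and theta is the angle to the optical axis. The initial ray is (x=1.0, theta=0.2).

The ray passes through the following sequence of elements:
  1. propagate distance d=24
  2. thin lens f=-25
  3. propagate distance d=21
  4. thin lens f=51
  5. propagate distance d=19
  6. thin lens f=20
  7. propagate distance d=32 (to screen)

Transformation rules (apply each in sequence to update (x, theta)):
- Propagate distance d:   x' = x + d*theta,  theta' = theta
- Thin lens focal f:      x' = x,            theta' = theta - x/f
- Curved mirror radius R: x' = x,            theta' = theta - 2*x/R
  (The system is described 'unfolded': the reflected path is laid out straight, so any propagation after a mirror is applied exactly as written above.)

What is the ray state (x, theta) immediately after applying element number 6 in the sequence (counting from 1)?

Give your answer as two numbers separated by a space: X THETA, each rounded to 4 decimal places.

Answer: 17.5395 -0.7366

Derivation:
Initial: x=1.0000 theta=0.2000
After 1 (propagate distance d=24): x=5.8000 theta=0.2000
After 2 (thin lens f=-25): x=5.8000 theta=0.4320
After 3 (propagate distance d=21): x=14.8720 theta=0.4320
After 4 (thin lens f=51): x=14.8720 theta=179/1275 (≈0.1404)
After 5 (propagate distance d=19): x=111814/6375 (≈17.5395) theta=179/1275 (≈0.1404)
After 6 (thin lens f=20): x=111814/6375 (≈17.5395) theta=-46957/63750 (≈-0.7366)
Rounded to 4 decimal places: x = 17.5395, theta = -0.7366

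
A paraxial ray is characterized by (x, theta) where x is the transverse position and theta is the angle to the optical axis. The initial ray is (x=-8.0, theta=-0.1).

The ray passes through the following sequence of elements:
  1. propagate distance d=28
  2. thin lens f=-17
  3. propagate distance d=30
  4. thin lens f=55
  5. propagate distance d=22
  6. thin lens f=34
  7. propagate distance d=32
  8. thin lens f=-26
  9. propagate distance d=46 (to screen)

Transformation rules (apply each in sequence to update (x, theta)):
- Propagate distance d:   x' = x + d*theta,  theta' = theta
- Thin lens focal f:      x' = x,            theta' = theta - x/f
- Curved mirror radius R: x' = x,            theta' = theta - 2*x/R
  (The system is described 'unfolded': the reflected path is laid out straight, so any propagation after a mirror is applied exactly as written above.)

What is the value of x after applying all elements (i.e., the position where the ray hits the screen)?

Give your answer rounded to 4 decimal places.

Answer: 24.1546

Derivation:
Initial: x=-8.0000 theta=-0.1000
After 1 (propagate distance d=28): x=-10.8000 theta=-0.1000
After 2 (thin lens f=-17): x=-10.8000 theta=-25/34 (≈-0.7353)
After 3 (propagate distance d=30): x=-2793/85 (≈-32.8588) theta=-25/34 (≈-0.7353)
After 4 (thin lens f=55): x=-2793/85 (≈-32.8588) theta=-1289/9350 (≈-0.1379)
After 5 (propagate distance d=22): x=-15254/425 (≈-35.8918) theta=-1289/9350 (≈-0.1379)
After 6 (thin lens f=34): x=-15254/425 (≈-35.8918) theta=145881/158950 (≈0.9178)
After 7 (propagate distance d=32): x=-518402/79475 (≈-6.5228) theta=145881/158950 (≈0.9178)
After 8 (thin lens f=-26): x=-518402/79475 (≈-6.5228) theta=1378051/2066350 (≈0.6669)
After 9 (propagate distance d=46 (to screen)): x=24955947/1033175 (≈24.1546) theta=1378051/2066350 (≈0.6669)
Rounded to 4 decimal places: x = 24.1546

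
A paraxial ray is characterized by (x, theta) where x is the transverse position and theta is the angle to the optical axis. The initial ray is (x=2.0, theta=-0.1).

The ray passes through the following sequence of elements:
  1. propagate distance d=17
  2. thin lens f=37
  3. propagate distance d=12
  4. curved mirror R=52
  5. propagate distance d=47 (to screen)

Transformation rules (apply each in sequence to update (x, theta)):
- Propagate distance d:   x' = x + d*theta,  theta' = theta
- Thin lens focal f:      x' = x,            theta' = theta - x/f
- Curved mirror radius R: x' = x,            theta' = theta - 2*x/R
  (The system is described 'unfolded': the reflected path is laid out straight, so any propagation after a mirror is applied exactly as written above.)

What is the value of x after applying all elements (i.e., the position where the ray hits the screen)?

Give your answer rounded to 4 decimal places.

Answer: -4.2756

Derivation:
Initial: x=2.0000 theta=-0.1000
After 1 (propagate distance d=17): x=0.3000 theta=-0.1000
After 2 (thin lens f=37): x=0.3000 theta=-4/37 (≈-0.1081)
After 3 (propagate distance d=12): x=-369/370 (≈-0.9973) theta=-4/37 (≈-0.1081)
After 4 (curved mirror R=52): x=-369/370 (≈-0.9973) theta=-671/9620 (≈-0.0698)
After 5 (propagate distance d=47 (to screen)): x=-41131/9620 (≈-4.2756) theta=-671/9620 (≈-0.0698)
Rounded to 4 decimal places: x = -4.2756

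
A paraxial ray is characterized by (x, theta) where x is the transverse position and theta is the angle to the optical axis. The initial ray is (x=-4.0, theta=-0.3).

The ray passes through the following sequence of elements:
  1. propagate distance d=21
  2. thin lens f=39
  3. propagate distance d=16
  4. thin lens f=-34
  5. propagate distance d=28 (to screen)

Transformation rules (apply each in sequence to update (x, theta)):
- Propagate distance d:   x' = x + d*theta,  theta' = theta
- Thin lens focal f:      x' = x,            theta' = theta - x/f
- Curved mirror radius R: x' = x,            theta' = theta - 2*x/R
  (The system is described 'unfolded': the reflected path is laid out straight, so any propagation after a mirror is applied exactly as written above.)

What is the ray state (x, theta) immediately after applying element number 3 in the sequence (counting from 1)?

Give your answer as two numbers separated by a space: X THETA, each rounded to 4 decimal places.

Initial: x=-4.0000 theta=-0.3000
After 1 (propagate distance d=21): x=-10.3000 theta=-0.3000
After 2 (thin lens f=39): x=-10.3000 theta=-7/195 (≈-0.0359)
After 3 (propagate distance d=16): x=-4241/390 (≈-10.8744) theta=-7/195 (≈-0.0359)
Rounded to 4 decimal places: x = -10.8744, theta = -0.0359

Answer: -10.8744 -0.0359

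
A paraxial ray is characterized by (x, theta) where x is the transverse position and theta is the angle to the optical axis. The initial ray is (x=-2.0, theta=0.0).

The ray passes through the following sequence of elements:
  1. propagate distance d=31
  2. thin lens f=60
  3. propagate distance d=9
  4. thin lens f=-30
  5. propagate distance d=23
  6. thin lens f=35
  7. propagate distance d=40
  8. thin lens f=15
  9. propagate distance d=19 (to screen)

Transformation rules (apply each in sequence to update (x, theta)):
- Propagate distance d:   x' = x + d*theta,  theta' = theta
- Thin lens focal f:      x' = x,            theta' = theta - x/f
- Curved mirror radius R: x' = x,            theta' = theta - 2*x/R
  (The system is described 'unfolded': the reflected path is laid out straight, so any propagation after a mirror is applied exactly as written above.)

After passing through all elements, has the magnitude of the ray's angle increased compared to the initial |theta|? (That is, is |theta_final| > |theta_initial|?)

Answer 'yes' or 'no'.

Initial: x=-2.0000 theta=0.0000
After 1 (propagate distance d=31): x=-2.0000 theta=0.0000
After 2 (thin lens f=60): x=-2.0000 theta=1/30 (≈0.0333)
After 3 (propagate distance d=9): x=-1.7000 theta=1/30 (≈0.0333)
After 4 (thin lens f=-30): x=-1.7000 theta=-7/300 (≈-0.0233)
After 5 (propagate distance d=23): x=-671/300 (≈-2.2367) theta=-7/300 (≈-0.0233)
After 6 (thin lens f=35): x=-671/300 (≈-2.2367) theta=71/1750 (≈0.0406)
After 7 (propagate distance d=40): x=-1289/2100 (≈-0.6138) theta=71/1750 (≈0.0406)
After 8 (thin lens f=15): x=-1289/2100 (≈-0.6138) theta=2567/31500 (≈0.0815)
After 9 (propagate distance d=19 (to screen)): x=14719/15750 (≈0.9345) theta=2567/31500 (≈0.0815)
|theta_initial|=0.0000 |theta_final|=2567/31500 (≈0.0815) -> increased

Answer: yes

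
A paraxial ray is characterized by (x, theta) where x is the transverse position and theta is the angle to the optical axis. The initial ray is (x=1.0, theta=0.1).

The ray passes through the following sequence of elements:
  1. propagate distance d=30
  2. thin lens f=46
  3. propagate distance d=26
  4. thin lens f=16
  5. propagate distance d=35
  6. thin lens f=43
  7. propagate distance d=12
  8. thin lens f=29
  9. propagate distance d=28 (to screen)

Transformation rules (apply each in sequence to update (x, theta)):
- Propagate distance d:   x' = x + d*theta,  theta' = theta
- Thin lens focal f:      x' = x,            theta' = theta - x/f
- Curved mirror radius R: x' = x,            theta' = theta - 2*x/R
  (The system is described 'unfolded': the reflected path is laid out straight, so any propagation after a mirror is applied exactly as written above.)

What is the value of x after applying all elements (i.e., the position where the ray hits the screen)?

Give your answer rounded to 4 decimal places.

Answer: -4.3938

Derivation:
Initial: x=1.0000 theta=0.1000
After 1 (propagate distance d=30): x=4.0000 theta=0.1000
After 2 (thin lens f=46): x=4.0000 theta=3/230 (≈0.0130)
After 3 (propagate distance d=26): x=499/115 (≈4.3391) theta=3/230 (≈0.0130)
After 4 (thin lens f=16): x=499/115 (≈4.3391) theta=-95/368 (≈-0.2582)
After 5 (propagate distance d=35): x=-8641/1840 (≈-4.6962) theta=-95/368 (≈-0.2582)
After 6 (thin lens f=43): x=-8641/1840 (≈-4.6962) theta=-1473/9890 (≈-0.1489)
After 7 (propagate distance d=12): x=-512971/79120 (≈-6.4835) theta=-1473/9890 (≈-0.1489)
After 8 (thin lens f=29): x=-512971/79120 (≈-6.4835) theta=1489/19952 (≈0.0746)
After 9 (propagate distance d=28 (to screen)): x=-10081579/2294480 (≈-4.3938) theta=1489/19952 (≈0.0746)
Rounded to 4 decimal places: x = -4.3938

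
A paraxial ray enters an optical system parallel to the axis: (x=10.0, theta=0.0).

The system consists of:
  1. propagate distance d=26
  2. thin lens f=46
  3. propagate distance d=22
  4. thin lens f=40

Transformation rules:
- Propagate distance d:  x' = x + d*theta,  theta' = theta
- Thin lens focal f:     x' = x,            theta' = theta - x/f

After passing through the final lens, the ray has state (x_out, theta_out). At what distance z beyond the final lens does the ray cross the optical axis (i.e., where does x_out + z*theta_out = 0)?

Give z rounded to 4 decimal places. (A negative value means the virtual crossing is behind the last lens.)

Answer: 15.0000

Derivation:
Initial: x=10.0000 theta=0.0000
After 1 (propagate distance d=26): x=10.0000 theta=0.0000
After 2 (thin lens f=46): x=10.0000 theta=-5/23 (≈-0.2174)
After 3 (propagate distance d=22): x=120/23 (≈5.2174) theta=-5/23 (≈-0.2174)
After 4 (thin lens f=40): x=120/23 (≈5.2174) theta=-8/23 (≈-0.3478)
z_focus = -x_out/theta_out = -(120/23)/(-8/23) = 15.0000
Rounded to 4 decimal places: z = 15.0000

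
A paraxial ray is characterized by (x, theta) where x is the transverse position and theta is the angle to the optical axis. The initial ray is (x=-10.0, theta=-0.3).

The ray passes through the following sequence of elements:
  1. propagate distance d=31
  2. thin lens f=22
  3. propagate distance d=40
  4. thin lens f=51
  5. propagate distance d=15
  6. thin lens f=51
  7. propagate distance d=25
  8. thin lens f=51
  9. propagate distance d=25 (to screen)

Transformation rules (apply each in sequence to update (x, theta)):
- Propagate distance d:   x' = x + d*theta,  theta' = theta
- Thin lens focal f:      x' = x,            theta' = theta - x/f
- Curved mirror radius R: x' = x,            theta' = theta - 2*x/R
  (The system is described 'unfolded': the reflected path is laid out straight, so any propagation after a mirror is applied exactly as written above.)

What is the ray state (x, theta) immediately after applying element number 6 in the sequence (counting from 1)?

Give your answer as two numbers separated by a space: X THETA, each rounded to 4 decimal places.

Initial: x=-10.0000 theta=-0.3000
After 1 (propagate distance d=31): x=-19.3000 theta=-0.3000
After 2 (thin lens f=22): x=-19.3000 theta=127/220 (≈0.5773)
After 3 (propagate distance d=40): x=417/110 (≈3.7909) theta=127/220 (≈0.5773)
After 4 (thin lens f=51): x=417/110 (≈3.7909) theta=171/340 (≈0.5029)
After 5 (propagate distance d=15): x=42393/3740 (≈11.3350) theta=171/340 (≈0.5029)
After 6 (thin lens f=51): x=42393/3740 (≈11.3350) theta=8923/31790 (≈0.2807)
Rounded to 4 decimal places: x = 11.3350, theta = 0.2807

Answer: 11.3350 0.2807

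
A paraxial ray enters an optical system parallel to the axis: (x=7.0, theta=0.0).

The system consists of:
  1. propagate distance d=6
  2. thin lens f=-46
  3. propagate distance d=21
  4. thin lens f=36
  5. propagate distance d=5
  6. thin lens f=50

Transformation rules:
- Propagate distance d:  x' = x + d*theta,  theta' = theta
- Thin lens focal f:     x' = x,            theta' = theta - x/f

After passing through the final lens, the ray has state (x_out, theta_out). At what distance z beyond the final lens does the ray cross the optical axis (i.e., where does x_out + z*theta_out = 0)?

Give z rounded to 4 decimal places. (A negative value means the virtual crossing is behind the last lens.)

Initial: x=7.0000 theta=0.0000
After 1 (propagate distance d=6): x=7.0000 theta=0.0000
After 2 (thin lens f=-46): x=7.0000 theta=7/46 (≈0.1522)
After 3 (propagate distance d=21): x=469/46 (≈10.1957) theta=7/46 (≈0.1522)
After 4 (thin lens f=36): x=469/46 (≈10.1957) theta=-217/1656 (≈-0.1310)
After 5 (propagate distance d=5): x=15799/1656 (≈9.5405) theta=-217/1656 (≈-0.1310)
After 6 (thin lens f=50): x=15799/1656 (≈9.5405) theta=-2961/9200 (≈-0.3218)
z_focus = -x_out/theta_out = -(15799/1656)/(-2961/9200) = 112850/3807 ≈ 29.6428
Rounded to 4 decimal places: z = 29.6428

Answer: 29.6428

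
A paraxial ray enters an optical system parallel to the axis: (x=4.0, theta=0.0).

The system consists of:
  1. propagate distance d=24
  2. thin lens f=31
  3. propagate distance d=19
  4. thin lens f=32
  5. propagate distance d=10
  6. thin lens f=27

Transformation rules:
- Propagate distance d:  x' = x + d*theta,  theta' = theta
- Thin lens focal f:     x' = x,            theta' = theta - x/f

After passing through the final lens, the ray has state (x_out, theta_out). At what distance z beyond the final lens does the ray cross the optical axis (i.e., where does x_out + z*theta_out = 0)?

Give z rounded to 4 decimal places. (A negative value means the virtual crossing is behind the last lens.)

Answer: -1.3357

Derivation:
Initial: x=4.0000 theta=0.0000
After 1 (propagate distance d=24): x=4.0000 theta=0.0000
After 2 (thin lens f=31): x=4.0000 theta=-4/31 (≈-0.1290)
After 3 (propagate distance d=19): x=48/31 (≈1.5484) theta=-4/31 (≈-0.1290)
After 4 (thin lens f=32): x=48/31 (≈1.5484) theta=-11/62 (≈-0.1774)
After 5 (propagate distance d=10): x=-7/31 (≈-0.2258) theta=-11/62 (≈-0.1774)
After 6 (thin lens f=27): x=-7/31 (≈-0.2258) theta=-283/1674 (≈-0.1691)
z_focus = -x_out/theta_out = -(-7/31)/(-283/1674) = -378/283 ≈ -1.3357
Rounded to 4 decimal places: z = -1.3357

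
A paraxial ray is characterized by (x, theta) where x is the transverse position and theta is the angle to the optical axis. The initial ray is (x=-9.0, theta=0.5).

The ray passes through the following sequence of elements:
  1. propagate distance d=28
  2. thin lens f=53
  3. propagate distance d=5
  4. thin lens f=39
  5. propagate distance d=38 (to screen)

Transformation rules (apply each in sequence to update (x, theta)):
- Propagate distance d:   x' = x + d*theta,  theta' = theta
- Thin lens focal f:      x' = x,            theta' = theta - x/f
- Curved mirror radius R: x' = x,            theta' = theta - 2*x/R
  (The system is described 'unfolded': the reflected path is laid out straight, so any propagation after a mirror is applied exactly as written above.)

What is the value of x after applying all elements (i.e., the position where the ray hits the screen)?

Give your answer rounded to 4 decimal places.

Answer: 15.5953

Derivation:
Initial: x=-9.0000 theta=0.5000
After 1 (propagate distance d=28): x=5.0000 theta=0.5000
After 2 (thin lens f=53): x=5.0000 theta=43/106 (≈0.4057)
After 3 (propagate distance d=5): x=745/106 (≈7.0283) theta=43/106 (≈0.4057)
After 4 (thin lens f=39): x=745/106 (≈7.0283) theta=466/2067 (≈0.2254)
After 5 (propagate distance d=38 (to screen)): x=64471/4134 (≈15.5953) theta=466/2067 (≈0.2254)
Rounded to 4 decimal places: x = 15.5953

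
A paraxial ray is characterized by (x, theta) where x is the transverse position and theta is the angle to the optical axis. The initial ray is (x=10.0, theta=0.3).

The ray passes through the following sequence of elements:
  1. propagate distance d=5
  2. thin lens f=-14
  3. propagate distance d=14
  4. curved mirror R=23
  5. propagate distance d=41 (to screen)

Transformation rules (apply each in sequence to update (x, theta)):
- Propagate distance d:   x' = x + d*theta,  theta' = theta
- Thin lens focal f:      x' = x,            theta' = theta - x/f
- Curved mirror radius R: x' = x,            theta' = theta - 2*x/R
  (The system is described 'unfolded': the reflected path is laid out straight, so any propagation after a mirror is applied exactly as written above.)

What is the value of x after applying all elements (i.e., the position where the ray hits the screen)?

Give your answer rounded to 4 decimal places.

Answer: -23.7953

Derivation:
Initial: x=10.0000 theta=0.3000
After 1 (propagate distance d=5): x=11.5000 theta=0.3000
After 2 (thin lens f=-14): x=11.5000 theta=157/140 (≈1.1214)
After 3 (propagate distance d=14): x=27.2000 theta=157/140 (≈1.1214)
After 4 (curved mirror R=23): x=27.2000 theta=-801/644 (≈-1.2438)
After 5 (propagate distance d=41 (to screen)): x=-76621/3220 (≈-23.7953) theta=-801/644 (≈-1.2438)
Rounded to 4 decimal places: x = -23.7953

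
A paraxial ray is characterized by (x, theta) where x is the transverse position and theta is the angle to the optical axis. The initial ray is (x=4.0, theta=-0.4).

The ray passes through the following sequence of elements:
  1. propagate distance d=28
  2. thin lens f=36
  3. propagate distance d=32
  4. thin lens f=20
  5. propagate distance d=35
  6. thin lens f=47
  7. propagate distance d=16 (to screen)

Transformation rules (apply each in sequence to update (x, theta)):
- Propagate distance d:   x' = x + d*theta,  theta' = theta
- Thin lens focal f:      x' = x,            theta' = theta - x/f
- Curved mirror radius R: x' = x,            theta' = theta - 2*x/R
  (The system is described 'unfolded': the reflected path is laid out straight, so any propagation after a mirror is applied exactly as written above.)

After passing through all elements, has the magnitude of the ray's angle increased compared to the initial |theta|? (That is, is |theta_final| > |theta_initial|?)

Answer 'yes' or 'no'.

Initial: x=4.0000 theta=-0.4000
After 1 (propagate distance d=28): x=-7.2000 theta=-0.4000
After 2 (thin lens f=36): x=-7.2000 theta=-0.2000
After 3 (propagate distance d=32): x=-13.6000 theta=-0.2000
After 4 (thin lens f=20): x=-13.6000 theta=0.4800
After 5 (propagate distance d=35): x=3.2000 theta=0.4800
After 6 (thin lens f=47): x=3.2000 theta=484/1175 (≈0.4119)
After 7 (propagate distance d=16 (to screen)): x=11504/1175 (≈9.7906) theta=484/1175 (≈0.4119)
|theta_initial|=0.4000 |theta_final|=484/1175 (≈0.4119) -> increased

Answer: yes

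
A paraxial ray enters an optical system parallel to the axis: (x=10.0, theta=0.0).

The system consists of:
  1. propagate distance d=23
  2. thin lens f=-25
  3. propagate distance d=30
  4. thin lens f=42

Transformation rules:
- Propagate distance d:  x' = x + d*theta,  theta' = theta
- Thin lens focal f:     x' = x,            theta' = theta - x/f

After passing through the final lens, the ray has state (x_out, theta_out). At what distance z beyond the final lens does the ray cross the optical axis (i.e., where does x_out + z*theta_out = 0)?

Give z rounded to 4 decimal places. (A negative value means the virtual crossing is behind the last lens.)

Answer: 177.6923

Derivation:
Initial: x=10.0000 theta=0.0000
After 1 (propagate distance d=23): x=10.0000 theta=0.0000
After 2 (thin lens f=-25): x=10.0000 theta=0.4000
After 3 (propagate distance d=30): x=22.0000 theta=0.4000
After 4 (thin lens f=42): x=22.0000 theta=-13/105 (≈-0.1238)
z_focus = -x_out/theta_out = -(22.0000)/(-13/105) = 2310/13 ≈ 177.6923
Rounded to 4 decimal places: z = 177.6923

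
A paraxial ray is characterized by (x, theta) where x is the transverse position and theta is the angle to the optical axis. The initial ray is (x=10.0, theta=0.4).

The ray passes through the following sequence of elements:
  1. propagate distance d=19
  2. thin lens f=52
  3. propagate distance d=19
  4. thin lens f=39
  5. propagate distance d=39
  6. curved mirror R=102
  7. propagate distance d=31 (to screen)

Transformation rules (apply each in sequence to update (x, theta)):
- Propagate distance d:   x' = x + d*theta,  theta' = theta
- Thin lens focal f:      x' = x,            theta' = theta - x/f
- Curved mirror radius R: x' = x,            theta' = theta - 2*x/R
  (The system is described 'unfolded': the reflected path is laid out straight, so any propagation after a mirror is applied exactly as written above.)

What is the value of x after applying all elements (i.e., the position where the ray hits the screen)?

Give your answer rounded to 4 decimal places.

Initial: x=10.0000 theta=0.4000
After 1 (propagate distance d=19): x=17.6000 theta=0.4000
After 2 (thin lens f=52): x=17.6000 theta=4/65 (≈0.0615)
After 3 (propagate distance d=19): x=244/13 (≈18.7692) theta=4/65 (≈0.0615)
After 4 (thin lens f=39): x=244/13 (≈18.7692) theta=-1064/2535 (≈-0.4197)
After 5 (propagate distance d=39): x=2.4000 theta=-1064/2535 (≈-0.4197)
After 6 (curved mirror R=102): x=2.4000 theta=-20116/43095 (≈-0.4668)
After 7 (propagate distance d=31 (to screen)): x=-520168/43095 (≈-12.0703) theta=-20116/43095 (≈-0.4668)
Rounded to 4 decimal places: x = -12.0703

Answer: -12.0703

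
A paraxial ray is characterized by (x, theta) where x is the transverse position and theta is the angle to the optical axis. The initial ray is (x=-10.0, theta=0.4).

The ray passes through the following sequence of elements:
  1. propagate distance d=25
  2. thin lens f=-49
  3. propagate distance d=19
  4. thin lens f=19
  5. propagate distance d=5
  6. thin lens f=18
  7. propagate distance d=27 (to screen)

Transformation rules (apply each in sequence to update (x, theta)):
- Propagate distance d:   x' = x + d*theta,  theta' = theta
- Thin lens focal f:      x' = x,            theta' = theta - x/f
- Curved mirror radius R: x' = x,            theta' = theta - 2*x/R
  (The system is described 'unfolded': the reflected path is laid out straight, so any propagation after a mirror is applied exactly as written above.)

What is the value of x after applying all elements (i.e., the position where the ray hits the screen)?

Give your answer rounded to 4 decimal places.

Answer: -3.8000

Derivation:
Initial: x=-10.0000 theta=0.4000
After 1 (propagate distance d=25): x=0.0000 theta=0.4000
After 2 (thin lens f=-49): x=0.0000 theta=0.4000
After 3 (propagate distance d=19): x=7.6000 theta=0.4000
After 4 (thin lens f=19): x=7.6000 theta=0.0000
After 5 (propagate distance d=5): x=7.6000 theta=0.0000
After 6 (thin lens f=18): x=7.6000 theta=-19/45 (≈-0.4222)
After 7 (propagate distance d=27 (to screen)): x=-3.8000 theta=-19/45 (≈-0.4222)
Rounded to 4 decimal places: x = -3.8000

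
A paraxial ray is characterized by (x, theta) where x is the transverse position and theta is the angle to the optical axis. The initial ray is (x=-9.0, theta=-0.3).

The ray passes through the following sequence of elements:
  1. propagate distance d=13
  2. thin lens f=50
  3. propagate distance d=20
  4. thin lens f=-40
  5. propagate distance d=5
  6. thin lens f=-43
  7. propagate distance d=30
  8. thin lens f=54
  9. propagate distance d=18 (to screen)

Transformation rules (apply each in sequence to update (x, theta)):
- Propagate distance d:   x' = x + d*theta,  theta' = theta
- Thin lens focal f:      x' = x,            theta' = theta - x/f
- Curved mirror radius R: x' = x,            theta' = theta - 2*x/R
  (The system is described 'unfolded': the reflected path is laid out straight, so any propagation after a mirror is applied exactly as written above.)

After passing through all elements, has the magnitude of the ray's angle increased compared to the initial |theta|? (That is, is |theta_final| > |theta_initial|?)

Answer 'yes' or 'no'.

Answer: no

Derivation:
Initial: x=-9.0000 theta=-0.3000
After 1 (propagate distance d=13): x=-12.9000 theta=-0.3000
After 2 (thin lens f=50): x=-12.9000 theta=-0.0420
After 3 (propagate distance d=20): x=-13.7400 theta=-0.0420
After 4 (thin lens f=-40): x=-13.7400 theta=-0.3855
After 5 (propagate distance d=5): x=-15.6675 theta=-0.3855
After 6 (thin lens f=-43): x=-15.6675 theta=-8061/10750 (≈-0.7499)
After 7 (propagate distance d=30): x=-656409/17200 (≈-38.1633) theta=-8061/10750 (≈-0.7499)
After 8 (thin lens f=54): x=-656409/17200 (≈-38.1633) theta=-66769/1548000 (≈-0.0431)
After 9 (propagate distance d=18 (to screen)): x=-1674407/43000 (≈-38.9397) theta=-66769/1548000 (≈-0.0431)
|theta_initial|=0.3000 |theta_final|=66769/1548000 (≈0.0431) -> not increased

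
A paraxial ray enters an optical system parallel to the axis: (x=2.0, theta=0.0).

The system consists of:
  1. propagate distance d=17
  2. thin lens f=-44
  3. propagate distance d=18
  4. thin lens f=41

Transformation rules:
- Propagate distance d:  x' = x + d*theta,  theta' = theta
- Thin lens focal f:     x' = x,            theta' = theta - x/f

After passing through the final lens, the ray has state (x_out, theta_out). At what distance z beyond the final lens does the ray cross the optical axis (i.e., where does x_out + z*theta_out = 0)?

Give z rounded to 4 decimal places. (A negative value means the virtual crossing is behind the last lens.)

Answer: 121.0476

Derivation:
Initial: x=2.0000 theta=0.0000
After 1 (propagate distance d=17): x=2.0000 theta=0.0000
After 2 (thin lens f=-44): x=2.0000 theta=1/22 (≈0.0455)
After 3 (propagate distance d=18): x=31/11 (≈2.8182) theta=1/22 (≈0.0455)
After 4 (thin lens f=41): x=31/11 (≈2.8182) theta=-21/902 (≈-0.0233)
z_focus = -x_out/theta_out = -(31/11)/(-21/902) = 2542/21 ≈ 121.0476
Rounded to 4 decimal places: z = 121.0476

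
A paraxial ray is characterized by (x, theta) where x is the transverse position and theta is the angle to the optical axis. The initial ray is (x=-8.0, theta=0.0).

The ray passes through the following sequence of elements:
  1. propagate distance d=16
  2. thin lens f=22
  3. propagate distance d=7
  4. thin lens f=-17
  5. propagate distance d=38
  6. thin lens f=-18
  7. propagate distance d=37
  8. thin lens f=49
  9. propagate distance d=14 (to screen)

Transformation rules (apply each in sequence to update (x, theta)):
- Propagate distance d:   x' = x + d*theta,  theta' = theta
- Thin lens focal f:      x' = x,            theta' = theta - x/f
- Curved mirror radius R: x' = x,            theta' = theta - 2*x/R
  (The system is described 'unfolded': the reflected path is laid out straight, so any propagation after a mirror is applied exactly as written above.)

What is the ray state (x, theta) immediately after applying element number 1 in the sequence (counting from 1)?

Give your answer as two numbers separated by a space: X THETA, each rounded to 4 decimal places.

Initial: x=-8.0000 theta=0.0000
After 1 (propagate distance d=16): x=-8.0000 theta=0.0000
Rounded to 4 decimal places: x = -8.0000, theta = 0.0000

Answer: -8.0000 0.0000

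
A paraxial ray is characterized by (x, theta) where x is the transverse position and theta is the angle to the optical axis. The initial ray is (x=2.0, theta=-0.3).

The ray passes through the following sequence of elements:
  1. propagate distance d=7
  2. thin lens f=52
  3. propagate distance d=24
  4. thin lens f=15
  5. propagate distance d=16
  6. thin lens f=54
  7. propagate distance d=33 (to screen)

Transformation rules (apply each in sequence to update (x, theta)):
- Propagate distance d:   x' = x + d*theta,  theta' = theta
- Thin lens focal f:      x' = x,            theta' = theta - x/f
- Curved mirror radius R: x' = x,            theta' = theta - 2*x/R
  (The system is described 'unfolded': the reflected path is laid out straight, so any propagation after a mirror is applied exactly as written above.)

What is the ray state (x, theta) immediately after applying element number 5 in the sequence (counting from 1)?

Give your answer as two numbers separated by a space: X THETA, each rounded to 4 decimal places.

Initial: x=2.0000 theta=-0.3000
After 1 (propagate distance d=7): x=-0.1000 theta=-0.3000
After 2 (thin lens f=52): x=-0.1000 theta=-31/104 (≈-0.2981)
After 3 (propagate distance d=24): x=-943/130 (≈-7.2538) theta=-31/104 (≈-0.2981)
After 4 (thin lens f=15): x=-943/130 (≈-7.2538) theta=1447/7800 (≈0.1855)
After 5 (propagate distance d=16): x=-8357/1950 (≈-4.2856) theta=1447/7800 (≈0.1855)
Rounded to 4 decimal places: x = -4.2856, theta = 0.1855

Answer: -4.2856 0.1855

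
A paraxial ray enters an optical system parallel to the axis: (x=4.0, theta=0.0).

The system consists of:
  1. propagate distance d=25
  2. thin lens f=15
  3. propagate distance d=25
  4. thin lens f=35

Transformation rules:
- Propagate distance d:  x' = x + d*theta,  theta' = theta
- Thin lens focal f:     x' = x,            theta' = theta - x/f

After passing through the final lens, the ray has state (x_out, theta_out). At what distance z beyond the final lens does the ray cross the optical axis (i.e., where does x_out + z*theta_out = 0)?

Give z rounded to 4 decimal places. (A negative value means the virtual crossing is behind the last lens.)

Answer: -14.0000

Derivation:
Initial: x=4.0000 theta=0.0000
After 1 (propagate distance d=25): x=4.0000 theta=0.0000
After 2 (thin lens f=15): x=4.0000 theta=-4/15 (≈-0.2667)
After 3 (propagate distance d=25): x=-8/3 (≈-2.6667) theta=-4/15 (≈-0.2667)
After 4 (thin lens f=35): x=-8/3 (≈-2.6667) theta=-4/21 (≈-0.1905)
z_focus = -x_out/theta_out = -(-8/3)/(-4/21) = -14.0000
Rounded to 4 decimal places: z = -14.0000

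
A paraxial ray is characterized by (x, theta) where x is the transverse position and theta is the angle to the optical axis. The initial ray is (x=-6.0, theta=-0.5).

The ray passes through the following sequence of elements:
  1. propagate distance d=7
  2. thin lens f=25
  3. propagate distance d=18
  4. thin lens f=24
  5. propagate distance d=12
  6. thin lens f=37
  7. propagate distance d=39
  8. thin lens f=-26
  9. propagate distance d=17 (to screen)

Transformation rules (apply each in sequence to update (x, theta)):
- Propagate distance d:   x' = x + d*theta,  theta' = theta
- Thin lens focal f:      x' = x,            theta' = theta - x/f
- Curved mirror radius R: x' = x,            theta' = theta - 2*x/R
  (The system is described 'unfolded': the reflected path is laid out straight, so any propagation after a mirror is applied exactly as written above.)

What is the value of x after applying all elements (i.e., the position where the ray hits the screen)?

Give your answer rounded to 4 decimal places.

Initial: x=-6.0000 theta=-0.5000
After 1 (propagate distance d=7): x=-9.5000 theta=-0.5000
After 2 (thin lens f=25): x=-9.5000 theta=-0.1200
After 3 (propagate distance d=18): x=-11.6600 theta=-0.1200
After 4 (thin lens f=24): x=-11.6600 theta=439/1200 (≈0.3658)
After 5 (propagate distance d=12): x=-7.2700 theta=439/1200 (≈0.3658)
After 6 (thin lens f=37): x=-7.2700 theta=24967/44400 (≈0.5623)
After 7 (propagate distance d=39): x=8679/592 (≈14.6605) theta=24967/44400 (≈0.5623)
After 8 (thin lens f=-26): x=8679/592 (≈14.6605) theta=1300067/1154400 (≈1.1262)
After 9 (propagate distance d=17 (to screen)): x=39025189/1154400 (≈33.8056) theta=1300067/1154400 (≈1.1262)
Rounded to 4 decimal places: x = 33.8056

Answer: 33.8056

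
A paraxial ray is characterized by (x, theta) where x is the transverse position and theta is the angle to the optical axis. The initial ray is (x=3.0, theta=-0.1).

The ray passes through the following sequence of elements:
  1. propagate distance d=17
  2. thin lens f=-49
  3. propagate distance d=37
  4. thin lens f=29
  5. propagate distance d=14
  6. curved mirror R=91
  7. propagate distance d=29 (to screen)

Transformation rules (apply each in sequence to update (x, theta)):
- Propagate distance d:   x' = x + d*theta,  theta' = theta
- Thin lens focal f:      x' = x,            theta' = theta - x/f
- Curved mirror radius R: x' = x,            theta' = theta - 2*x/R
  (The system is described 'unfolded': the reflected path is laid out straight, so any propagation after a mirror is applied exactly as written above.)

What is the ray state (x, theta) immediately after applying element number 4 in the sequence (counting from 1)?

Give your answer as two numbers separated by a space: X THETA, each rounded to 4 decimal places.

Initial: x=3.0000 theta=-0.1000
After 1 (propagate distance d=17): x=1.3000 theta=-0.1000
After 2 (thin lens f=-49): x=1.3000 theta=-18/245 (≈-0.0735)
After 3 (propagate distance d=37): x=-139/98 (≈-1.4184) theta=-18/245 (≈-0.0735)
After 4 (thin lens f=29): x=-139/98 (≈-1.4184) theta=-349/14210 (≈-0.0246)
Rounded to 4 decimal places: x = -1.4184, theta = -0.0246

Answer: -1.4184 -0.0246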